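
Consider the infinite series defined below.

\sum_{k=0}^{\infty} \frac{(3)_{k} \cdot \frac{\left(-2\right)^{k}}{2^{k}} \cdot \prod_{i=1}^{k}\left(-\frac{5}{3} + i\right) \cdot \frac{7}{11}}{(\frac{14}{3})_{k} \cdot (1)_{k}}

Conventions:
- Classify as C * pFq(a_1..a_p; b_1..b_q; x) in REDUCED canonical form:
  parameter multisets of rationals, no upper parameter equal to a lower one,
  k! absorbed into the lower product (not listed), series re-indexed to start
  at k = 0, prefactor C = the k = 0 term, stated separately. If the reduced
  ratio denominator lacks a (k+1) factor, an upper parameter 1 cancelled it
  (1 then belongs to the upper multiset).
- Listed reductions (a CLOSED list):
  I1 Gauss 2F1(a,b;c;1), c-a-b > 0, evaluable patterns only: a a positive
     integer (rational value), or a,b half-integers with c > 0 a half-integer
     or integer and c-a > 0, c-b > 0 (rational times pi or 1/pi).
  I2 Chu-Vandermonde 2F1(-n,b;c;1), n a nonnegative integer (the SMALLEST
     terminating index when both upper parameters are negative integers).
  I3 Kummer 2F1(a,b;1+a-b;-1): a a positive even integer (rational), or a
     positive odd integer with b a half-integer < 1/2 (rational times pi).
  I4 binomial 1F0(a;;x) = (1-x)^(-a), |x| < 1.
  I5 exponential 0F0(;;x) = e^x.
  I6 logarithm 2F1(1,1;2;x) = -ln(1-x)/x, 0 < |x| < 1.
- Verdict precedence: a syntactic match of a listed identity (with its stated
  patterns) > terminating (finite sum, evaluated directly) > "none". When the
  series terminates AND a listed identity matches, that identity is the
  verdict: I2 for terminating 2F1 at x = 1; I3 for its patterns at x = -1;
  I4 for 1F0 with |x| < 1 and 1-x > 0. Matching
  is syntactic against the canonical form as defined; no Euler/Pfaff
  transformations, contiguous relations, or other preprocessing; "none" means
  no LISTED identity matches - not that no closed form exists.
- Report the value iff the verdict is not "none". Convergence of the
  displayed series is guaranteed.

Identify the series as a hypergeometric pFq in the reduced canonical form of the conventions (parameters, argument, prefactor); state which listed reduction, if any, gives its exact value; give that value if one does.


x = -1 here; the reduced form reads 2F1, upper {-\frac{2}{3}, 3}, lower {\frac{14}{3}}, C = \frac{7}{11}. Verdict: none. Every listed pattern misses the 2F1 form at -1, upper {-\frac{2}{3}, 3}.

Key step: t_0 = \frac{7}{11} here, and (1)_k (C = 7/11, x = -1) is k! itself.
Term ratio: r(k) = -1 * (k-\frac{2}{3}) (k+3) / [(k+\frac{14}{3}) (k+1)] - rational in k. x = -1; t_0 = \frac{7}{11}; negate the roots.


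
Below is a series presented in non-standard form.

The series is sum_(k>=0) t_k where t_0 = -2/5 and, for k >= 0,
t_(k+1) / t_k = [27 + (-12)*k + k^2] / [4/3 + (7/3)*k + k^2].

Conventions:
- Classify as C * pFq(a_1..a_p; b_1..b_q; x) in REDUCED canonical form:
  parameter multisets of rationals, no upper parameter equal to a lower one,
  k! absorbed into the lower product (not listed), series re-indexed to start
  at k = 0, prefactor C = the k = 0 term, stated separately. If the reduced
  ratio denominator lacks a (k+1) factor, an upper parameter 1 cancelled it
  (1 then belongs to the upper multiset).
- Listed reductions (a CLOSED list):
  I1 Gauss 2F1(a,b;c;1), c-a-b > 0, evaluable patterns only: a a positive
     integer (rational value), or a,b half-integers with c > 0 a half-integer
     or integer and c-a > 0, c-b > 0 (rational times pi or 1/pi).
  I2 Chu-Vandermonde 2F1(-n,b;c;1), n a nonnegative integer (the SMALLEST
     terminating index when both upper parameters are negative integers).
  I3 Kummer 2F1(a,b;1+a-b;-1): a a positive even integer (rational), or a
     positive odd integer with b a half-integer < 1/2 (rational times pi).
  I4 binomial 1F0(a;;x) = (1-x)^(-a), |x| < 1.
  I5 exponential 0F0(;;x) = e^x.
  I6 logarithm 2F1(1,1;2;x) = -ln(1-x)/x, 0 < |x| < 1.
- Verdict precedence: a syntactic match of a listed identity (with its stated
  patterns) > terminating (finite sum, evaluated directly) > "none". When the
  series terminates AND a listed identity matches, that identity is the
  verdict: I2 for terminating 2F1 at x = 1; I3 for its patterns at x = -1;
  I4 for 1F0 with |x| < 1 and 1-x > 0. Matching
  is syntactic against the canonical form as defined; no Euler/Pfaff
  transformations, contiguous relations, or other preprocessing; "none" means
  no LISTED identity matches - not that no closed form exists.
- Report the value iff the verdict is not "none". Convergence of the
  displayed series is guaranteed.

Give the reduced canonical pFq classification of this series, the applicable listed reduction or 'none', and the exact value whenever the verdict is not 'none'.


x = 1 here; the reduced form reads 2F1, upper {-9, -3}, lower {4/3}, C = -2/5. Verdict: Chu-Vandermonde (I2) applies (terminating 2F1 at x = 1 with n = 3, b = -9, c = 4/3). Hence: -19499/350.

Key step: t_0 = -2/5 here, and factor the ratio over Q (C = -2/5): negated roots = parameters.
Term ratio: r(k) = 1 * (k-9) (k-3) / [(k+4/3) (k+1)] - rational in k. x = 1; t_0 = -2/5; negate the roots.


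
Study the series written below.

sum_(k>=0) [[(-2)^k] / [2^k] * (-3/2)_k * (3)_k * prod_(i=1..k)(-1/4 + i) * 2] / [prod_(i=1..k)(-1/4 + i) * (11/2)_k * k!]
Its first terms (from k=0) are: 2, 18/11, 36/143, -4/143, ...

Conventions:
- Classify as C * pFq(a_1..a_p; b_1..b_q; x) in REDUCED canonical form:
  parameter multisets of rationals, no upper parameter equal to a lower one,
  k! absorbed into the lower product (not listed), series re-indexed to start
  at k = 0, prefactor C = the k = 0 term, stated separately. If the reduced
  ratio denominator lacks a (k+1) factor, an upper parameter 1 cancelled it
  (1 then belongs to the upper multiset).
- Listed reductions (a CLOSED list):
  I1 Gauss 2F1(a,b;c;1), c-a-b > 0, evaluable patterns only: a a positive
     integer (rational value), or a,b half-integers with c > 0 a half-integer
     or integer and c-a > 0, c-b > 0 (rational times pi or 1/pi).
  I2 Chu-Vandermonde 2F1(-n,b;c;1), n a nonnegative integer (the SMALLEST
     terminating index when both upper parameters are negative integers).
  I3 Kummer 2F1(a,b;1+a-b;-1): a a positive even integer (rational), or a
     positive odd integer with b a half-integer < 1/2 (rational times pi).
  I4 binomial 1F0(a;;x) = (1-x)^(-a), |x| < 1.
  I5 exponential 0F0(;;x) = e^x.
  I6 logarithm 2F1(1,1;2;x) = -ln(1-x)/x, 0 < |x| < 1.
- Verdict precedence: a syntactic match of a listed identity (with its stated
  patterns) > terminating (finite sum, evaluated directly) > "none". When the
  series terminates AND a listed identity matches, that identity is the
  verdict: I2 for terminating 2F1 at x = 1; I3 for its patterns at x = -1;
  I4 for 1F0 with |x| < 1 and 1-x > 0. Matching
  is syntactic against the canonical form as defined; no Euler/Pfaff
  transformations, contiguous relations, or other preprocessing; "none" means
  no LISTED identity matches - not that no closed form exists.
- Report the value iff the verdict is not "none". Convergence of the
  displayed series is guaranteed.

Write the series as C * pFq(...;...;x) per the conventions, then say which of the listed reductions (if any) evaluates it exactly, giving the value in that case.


Classification (C = 2): 2F1 with upper {-3/2, 3}, lower {11/2}, argument x = -1. Verdict (x = -1): the Kummer evaluation I3 applies (x = -1; c = 11/2 equals 1+a-b for upper {-3/2, 3}: listed pattern). Value: (315/256) * pi.

Key step: t_0 being 2, the two k-th powers (C = 2, x = -1) combine into one argument.
Adjacent-term ratio: r(k) = (-1) * (k-3/2) (k+3) / [(k+11/2) (k+1)] - rational in k, leading ratio (-1); with t_0 = 2, classification follows.


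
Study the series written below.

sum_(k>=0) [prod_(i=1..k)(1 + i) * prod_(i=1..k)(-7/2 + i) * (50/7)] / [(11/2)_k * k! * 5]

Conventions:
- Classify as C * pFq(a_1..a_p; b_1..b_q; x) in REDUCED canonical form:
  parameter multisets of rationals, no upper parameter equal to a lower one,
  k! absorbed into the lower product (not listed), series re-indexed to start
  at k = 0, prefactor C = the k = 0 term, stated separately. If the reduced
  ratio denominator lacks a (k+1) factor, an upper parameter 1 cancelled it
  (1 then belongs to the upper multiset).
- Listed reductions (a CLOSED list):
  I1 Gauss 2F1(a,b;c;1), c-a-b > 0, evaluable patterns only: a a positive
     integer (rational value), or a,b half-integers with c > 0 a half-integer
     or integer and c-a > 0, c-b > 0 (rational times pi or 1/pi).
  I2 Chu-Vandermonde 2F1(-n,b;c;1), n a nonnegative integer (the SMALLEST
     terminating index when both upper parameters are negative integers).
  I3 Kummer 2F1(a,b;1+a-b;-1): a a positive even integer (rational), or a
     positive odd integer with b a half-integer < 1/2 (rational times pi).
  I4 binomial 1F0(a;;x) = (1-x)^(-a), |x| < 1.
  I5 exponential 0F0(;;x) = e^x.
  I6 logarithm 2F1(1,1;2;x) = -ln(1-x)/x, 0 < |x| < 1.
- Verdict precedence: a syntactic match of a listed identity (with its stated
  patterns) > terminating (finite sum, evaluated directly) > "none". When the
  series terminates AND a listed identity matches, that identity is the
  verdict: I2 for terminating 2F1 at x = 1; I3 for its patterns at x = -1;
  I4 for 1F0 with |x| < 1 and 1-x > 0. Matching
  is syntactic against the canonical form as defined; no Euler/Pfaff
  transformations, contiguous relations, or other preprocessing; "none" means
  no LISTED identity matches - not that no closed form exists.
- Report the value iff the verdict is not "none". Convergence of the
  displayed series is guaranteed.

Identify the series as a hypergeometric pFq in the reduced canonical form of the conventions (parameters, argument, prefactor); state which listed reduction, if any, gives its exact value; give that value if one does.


First insight: x = 1 and the constant factors (C = 10/7) combine into one prefactor.
Term ratio: r(k) = 1 * (k-5/2) (k+2) / [(k+11/2) (k+1)] - rational in k, leading ratio 1; with t_0 = 10/7, classification follows.

Prefactor 10/7, argument 1: 2F1 with upper {-5/2, 2} over lower {11/2}. Verdict (x = 1): Gauss's theorem (I1) applies (x = 1: the Gamma ratio telescopes since c-a-b = 6 > 0 and a = 2 in Z>0). Hence: 15/28.


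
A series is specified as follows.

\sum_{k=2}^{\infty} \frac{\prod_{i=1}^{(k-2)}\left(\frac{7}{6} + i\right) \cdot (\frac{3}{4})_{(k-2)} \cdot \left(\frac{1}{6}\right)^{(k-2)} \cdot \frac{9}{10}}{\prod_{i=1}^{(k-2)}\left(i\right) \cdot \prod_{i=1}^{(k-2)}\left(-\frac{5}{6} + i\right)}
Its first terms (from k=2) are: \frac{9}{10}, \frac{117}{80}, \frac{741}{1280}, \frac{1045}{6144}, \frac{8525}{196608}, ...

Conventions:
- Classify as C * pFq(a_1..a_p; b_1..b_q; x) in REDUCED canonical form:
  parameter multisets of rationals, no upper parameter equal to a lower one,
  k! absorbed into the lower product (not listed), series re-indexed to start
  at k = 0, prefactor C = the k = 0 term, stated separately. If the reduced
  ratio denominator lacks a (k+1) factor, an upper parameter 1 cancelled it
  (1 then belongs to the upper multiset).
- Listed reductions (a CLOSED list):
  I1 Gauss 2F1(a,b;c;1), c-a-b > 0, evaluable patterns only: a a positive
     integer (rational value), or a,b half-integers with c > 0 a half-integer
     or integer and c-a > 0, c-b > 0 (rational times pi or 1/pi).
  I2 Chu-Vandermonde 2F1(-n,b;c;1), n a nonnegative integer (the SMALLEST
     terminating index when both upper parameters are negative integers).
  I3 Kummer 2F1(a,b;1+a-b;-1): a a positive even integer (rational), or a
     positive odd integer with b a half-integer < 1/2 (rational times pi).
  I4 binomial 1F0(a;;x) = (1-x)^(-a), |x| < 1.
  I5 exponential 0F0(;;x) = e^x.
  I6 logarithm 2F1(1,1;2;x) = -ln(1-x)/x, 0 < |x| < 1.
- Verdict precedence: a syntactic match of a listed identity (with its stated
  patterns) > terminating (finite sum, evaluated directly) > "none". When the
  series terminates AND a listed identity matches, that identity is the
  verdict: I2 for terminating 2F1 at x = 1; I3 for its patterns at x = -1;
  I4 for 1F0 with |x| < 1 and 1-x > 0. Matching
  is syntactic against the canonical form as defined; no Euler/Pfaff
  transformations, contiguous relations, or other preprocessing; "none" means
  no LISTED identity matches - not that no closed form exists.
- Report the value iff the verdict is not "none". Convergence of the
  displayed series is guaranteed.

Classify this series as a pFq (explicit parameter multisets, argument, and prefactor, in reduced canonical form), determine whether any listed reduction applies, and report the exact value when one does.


Key observation: t_0 being \frac{9}{10}, the running product (prefactor 9/10) telescopes to a rising factorial.
Consecutive-term ratio: r(k) = \frac{1}{6} * (k+\frac{3}{4}) (k+\frac{13}{6}) / [(k+\frac{1}{6}) (k+1)] ; factor over Q: parameters, x = \frac{1}{6}, and C = \frac{9}{10}.

With C = \frac{9}{10}: the canonical form is 2F1(\frac{3}{4}, \frac{13}{6}; \frac{1}{6}; \frac{1}{6}). Verdict: none - at argument \frac{1}{6} the multisets {\frac{3}{4}, \frac{13}{6}} ; {\frac{1}{6}} match no listed identity.


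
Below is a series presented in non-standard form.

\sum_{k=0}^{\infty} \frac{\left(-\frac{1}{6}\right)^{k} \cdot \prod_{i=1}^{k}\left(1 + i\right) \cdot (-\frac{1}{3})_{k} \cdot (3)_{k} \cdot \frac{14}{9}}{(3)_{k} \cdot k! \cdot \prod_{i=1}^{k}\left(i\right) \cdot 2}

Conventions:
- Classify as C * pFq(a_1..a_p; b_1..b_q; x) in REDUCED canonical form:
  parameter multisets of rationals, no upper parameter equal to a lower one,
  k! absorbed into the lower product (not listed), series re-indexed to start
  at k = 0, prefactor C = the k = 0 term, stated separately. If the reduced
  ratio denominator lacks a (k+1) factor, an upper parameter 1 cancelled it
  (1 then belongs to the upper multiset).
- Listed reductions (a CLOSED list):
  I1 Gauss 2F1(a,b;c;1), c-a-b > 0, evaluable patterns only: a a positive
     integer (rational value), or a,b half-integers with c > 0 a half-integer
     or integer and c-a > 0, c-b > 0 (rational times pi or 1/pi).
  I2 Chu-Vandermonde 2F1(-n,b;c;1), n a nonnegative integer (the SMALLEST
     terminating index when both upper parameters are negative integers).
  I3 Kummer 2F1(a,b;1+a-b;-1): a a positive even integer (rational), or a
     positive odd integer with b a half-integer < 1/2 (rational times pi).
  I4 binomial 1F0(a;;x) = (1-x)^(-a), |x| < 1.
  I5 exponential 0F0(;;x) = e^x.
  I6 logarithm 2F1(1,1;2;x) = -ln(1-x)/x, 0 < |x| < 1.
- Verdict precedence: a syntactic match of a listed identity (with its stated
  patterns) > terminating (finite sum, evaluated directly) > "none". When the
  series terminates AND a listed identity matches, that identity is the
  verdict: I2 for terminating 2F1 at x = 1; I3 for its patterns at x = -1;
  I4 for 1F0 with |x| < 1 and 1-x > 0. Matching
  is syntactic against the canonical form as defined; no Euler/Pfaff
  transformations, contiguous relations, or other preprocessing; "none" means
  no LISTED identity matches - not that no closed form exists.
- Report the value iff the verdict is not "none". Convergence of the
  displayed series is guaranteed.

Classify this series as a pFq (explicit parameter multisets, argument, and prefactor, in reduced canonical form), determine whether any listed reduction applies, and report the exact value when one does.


x = -\frac{1}{6} here; the reduced form reads 2F1, upper {-\frac{1}{3}, 2}, lower {1}, C = \frac{7}{9}. Verdict: no listed reduction: x = -\frac{1}{6} and upper {-\frac{1}{3}, 2} fail every I1-I6 pattern.

The tell: with t_0 = \frac{7}{9}, the running product (C = 7/9, x = -1/6) telescopes to a rising factorial.
Consecutive-term ratio: r(k) = -\frac{1}{6} * (k-\frac{1}{3}) (k+2) / [(k+1) (k+1)] - rational; roots negated = parameters, x = -\frac{1}{6}, C = \frac{7}{9}.


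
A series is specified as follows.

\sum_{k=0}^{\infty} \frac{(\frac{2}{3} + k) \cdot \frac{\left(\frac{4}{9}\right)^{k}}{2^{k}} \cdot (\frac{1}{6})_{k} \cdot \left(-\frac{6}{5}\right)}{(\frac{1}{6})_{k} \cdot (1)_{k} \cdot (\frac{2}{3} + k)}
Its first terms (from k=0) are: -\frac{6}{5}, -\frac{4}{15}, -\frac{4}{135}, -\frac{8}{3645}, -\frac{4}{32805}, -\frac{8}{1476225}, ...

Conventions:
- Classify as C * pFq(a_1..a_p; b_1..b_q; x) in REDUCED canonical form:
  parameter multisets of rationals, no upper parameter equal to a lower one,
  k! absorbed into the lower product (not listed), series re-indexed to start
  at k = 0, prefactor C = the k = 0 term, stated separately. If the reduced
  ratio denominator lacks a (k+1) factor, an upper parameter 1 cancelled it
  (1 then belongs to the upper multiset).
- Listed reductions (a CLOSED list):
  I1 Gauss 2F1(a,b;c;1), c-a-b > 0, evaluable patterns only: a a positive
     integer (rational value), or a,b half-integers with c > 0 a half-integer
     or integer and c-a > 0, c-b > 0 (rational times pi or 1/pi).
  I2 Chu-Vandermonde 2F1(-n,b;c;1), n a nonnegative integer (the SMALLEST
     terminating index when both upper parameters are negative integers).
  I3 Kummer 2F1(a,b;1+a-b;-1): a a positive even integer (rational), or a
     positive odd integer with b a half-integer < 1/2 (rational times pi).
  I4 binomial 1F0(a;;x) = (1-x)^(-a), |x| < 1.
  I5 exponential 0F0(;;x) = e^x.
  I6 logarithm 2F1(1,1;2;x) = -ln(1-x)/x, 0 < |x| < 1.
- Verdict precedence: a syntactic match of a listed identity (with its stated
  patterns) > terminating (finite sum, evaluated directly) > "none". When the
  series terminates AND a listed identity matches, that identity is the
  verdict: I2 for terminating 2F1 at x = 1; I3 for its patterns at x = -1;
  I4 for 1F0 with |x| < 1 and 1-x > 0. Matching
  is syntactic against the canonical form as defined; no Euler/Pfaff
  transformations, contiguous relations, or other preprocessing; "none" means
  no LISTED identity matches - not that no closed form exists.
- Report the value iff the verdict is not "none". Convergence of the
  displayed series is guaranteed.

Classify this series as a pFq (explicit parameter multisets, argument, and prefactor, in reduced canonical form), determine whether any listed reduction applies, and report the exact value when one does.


Classification (C = -\frac{6}{5}): 0F0 with upper {-}, lower {-}, argument x = \frac{2}{9}. Verdict: this is exponential (I5) (the 0F0 exponential series at x = \frac{2}{9}). Hence: \left(-\frac{6}{5}\right) \cdot e^{\frac{2}{9}}.

Key step: t_0 being -\frac{6}{5}, (1)_k (C = -6/5) is k! itself.
Consecutive-term ratio: r(k) = \frac{2}{9} * 1 / [(k+1)] - rational; roots negated = parameters, x = \frac{2}{9}, C = -\frac{6}{5}.


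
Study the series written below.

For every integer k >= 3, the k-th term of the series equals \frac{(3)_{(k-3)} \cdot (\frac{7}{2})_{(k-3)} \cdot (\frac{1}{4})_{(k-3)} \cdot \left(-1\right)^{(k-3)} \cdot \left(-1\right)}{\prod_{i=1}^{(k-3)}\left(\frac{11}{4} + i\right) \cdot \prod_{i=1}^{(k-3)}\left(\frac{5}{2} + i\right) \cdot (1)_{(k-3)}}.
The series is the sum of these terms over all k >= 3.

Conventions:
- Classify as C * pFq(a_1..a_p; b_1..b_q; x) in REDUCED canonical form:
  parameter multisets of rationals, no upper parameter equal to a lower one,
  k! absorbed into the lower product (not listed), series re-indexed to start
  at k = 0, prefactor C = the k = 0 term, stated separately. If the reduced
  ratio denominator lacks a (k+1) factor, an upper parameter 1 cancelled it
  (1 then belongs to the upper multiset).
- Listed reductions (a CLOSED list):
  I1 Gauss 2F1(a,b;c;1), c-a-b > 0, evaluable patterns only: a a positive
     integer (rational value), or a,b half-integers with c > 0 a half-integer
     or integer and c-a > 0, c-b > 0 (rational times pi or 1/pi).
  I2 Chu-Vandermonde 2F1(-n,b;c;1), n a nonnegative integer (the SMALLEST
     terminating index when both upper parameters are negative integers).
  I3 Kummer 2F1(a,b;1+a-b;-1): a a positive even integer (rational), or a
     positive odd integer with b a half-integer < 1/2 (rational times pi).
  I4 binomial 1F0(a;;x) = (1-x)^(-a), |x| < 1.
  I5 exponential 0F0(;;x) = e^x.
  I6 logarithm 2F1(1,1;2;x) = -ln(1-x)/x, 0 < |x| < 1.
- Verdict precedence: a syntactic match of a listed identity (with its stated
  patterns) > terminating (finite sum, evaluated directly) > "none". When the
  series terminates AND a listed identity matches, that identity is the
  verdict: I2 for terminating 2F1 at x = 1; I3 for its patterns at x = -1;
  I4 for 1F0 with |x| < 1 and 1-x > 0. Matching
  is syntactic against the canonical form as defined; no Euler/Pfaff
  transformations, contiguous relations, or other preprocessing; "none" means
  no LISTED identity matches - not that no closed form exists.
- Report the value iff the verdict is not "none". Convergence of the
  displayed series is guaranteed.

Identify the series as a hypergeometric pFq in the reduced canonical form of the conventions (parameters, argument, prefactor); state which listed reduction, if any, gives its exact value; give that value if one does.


Prefactor -1, argument -1: 2F1 with upper {\frac{1}{4}, 3} over lower {\frac{15}{4}}. Verdict: none. Every listed pattern misses the 2F1 form at -1, upper {\frac{1}{4}, 3}.

Key step: with t_0 = -1, the lower running product (C = -1, x = -1) is a rising factorial.
Adjacent-term ratio: r(k) = -1 * (k+\frac{1}{4}) (k+3) / [(k+\frac{15}{4}) (k+1)] - rational in k. x = -1; t_0 = -1; negate the roots.


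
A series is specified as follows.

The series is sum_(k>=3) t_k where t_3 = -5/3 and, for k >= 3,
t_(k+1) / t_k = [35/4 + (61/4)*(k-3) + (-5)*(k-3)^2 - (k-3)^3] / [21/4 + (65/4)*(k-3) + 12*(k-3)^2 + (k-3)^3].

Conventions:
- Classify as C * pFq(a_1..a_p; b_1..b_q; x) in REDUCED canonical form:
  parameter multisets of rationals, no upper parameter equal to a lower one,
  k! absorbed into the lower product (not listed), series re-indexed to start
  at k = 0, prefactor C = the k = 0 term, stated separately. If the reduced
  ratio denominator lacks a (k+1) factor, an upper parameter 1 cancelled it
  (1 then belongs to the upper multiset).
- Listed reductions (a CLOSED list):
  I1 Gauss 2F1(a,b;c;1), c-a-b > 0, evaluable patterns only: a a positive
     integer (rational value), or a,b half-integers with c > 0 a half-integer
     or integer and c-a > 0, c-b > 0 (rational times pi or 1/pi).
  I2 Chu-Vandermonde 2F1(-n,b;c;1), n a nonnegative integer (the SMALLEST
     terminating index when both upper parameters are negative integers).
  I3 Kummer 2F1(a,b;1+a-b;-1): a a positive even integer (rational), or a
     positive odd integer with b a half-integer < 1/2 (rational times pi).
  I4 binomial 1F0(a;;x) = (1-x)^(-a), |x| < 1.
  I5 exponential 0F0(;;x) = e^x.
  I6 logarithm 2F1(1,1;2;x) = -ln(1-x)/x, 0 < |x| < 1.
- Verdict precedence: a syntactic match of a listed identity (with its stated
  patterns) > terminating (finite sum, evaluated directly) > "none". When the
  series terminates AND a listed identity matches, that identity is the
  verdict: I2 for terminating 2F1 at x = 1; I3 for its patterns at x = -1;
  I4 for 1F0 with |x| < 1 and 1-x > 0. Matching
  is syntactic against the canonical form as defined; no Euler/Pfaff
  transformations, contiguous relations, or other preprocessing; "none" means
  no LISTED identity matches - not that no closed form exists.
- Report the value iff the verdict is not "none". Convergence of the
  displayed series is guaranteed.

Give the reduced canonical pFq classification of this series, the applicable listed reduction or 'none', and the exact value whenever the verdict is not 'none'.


Reduced: x = -1, 2F1, upper = {-5/2, 7}, lower = {21/2}, C = -5/3. Verdict: this is Kummer (I3) (x = -1; c = 21/2 equals 1+a-b for upper {-5/2, 7}: listed pattern). Value: (-8083075/4194304) * pi.

The tell: t_0 = -5/3 here, and factor the ratio over Q (C = -5/3, x = -1): negated roots = parameters.
Step ratio: r(k) = (-1) * (k-5/2) (k+7) / [(k+21/2) (k+1)] - poly over poly, x = (-1) from leading terms; C = -5/3 at k = 0.


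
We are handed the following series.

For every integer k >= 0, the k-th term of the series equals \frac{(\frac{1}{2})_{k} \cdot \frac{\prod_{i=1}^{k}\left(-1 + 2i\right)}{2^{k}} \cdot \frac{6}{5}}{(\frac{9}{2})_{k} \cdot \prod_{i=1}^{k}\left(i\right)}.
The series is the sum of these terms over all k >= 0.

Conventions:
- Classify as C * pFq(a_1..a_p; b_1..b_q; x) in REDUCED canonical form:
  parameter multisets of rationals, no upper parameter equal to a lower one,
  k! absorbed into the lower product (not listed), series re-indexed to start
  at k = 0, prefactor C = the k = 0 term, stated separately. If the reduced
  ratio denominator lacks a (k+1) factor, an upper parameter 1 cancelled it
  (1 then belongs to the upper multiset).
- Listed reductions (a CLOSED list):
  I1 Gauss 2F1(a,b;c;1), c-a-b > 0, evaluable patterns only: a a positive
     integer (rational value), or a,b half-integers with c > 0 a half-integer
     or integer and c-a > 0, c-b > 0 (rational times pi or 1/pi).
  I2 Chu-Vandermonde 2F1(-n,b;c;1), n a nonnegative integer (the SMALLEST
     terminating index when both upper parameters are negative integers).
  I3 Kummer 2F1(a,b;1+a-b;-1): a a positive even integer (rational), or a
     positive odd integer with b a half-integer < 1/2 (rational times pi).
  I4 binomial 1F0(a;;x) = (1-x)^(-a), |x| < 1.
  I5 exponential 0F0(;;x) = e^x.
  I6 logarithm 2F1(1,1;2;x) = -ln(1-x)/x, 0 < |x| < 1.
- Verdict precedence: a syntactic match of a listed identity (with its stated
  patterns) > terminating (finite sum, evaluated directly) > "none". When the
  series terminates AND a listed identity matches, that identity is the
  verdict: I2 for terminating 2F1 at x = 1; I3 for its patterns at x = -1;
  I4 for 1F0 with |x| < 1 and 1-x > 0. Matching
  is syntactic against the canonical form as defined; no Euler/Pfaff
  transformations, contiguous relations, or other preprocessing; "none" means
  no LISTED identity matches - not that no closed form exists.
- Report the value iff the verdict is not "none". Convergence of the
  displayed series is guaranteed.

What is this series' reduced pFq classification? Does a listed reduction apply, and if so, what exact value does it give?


Structural cue: x = 1 and the product of the first k integers (C = 6/5, x = 1) is k!.
Consecutive-term ratio: r(k) = 1 * (k+\frac{1}{2}) (k+\frac{1}{2}) / [(k+\frac{9}{2}) (k+1)] - rational in k, leading ratio 1; with t_0 = \frac{6}{5}, classification follows.

x = 1 here; the reduced form reads 2F1, upper {\frac{1}{2}, \frac{1}{2}}, lower {\frac{9}{2}}, C = \frac{6}{5}. Verdict (x = 1): Gauss (I1, half-integer pattern) applies (x = 1; upper {\frac{1}{2}, \frac{1}{2}} half-integers, c = \frac{9}{2} in the evaluable pattern). Value: \frac{105}{256} \cdot \pi.


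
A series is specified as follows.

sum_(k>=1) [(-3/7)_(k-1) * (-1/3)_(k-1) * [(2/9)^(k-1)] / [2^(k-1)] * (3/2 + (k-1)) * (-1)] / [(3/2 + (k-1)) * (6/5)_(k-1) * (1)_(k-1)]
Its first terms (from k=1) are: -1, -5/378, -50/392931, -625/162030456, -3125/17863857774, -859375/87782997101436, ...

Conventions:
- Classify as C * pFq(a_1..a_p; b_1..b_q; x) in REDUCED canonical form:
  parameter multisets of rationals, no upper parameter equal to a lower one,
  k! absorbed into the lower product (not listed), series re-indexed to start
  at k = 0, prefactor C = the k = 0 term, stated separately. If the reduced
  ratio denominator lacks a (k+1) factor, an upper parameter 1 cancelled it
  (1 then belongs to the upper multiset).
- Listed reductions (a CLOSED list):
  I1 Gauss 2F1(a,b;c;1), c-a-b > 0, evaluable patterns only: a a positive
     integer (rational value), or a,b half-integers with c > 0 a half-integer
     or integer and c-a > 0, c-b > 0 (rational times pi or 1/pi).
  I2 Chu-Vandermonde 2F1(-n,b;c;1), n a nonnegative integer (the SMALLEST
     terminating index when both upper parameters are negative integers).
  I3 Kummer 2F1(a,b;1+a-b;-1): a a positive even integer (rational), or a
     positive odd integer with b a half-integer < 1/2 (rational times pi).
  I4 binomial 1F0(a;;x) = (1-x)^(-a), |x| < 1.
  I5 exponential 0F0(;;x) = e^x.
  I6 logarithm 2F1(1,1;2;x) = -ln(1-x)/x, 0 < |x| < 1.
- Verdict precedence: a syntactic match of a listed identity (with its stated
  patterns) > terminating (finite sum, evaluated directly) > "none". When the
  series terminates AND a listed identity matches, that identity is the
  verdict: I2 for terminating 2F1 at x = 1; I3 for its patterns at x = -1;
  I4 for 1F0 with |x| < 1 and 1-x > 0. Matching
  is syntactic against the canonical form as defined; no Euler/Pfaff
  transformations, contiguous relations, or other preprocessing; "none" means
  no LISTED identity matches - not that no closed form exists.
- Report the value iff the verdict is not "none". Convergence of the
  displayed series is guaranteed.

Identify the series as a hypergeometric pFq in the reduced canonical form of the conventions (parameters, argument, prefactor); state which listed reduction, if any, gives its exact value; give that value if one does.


With C = -1: the canonical form is 2F1(-3/7, -1/3; 6/5; 1/9). Verdict: none (x = 1/9): each listed identity misses the multisets {-3/7, -1/3} ; {6/5}.

Structural cue: from the first term -1: k + 3/2 divides numerator and denominator alike; C = -1 after cancelling.
Ratio: r(k) = (1/9) * (k-3/7) (k-1/3) / [(k+6/5) (k+1)] - rational; roots negated = parameters, x = (1/9), C = -1.


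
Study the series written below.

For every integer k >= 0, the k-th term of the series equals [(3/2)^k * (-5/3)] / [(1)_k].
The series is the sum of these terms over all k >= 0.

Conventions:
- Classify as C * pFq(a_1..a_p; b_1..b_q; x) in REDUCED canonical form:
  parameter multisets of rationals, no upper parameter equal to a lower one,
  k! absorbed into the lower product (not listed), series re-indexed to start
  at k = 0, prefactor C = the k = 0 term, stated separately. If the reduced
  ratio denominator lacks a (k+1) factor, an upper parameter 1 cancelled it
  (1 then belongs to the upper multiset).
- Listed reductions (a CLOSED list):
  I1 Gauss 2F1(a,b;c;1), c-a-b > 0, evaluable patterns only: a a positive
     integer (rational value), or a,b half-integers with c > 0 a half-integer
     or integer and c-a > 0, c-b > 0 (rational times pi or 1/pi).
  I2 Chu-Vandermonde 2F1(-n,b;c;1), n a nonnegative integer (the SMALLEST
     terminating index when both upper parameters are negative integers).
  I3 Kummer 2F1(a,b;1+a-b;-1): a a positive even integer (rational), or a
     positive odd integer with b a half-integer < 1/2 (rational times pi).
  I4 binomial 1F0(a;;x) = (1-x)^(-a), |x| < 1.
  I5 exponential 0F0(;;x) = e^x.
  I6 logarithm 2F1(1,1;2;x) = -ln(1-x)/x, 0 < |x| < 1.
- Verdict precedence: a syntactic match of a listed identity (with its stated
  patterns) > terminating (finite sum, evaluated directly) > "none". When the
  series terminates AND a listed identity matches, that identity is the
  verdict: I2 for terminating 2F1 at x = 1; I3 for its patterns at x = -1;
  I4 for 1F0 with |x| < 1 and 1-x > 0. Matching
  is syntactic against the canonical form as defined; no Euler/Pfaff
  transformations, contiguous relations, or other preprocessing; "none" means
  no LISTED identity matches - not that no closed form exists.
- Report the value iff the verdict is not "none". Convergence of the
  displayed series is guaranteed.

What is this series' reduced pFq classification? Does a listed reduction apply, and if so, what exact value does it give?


x = 3/2 here; the reduced form reads 0F0, upper {-}, lower {-}, C = -5/3. Verdict at x = 3/2: the exponential series (I5) matches (the 0F0 exponential series at x = 3/2). Sum: (-5/3) * e^(3/2).

Key observation: from the first term -5/3: (1)_k (C = -5/3) is k! itself.
Adjacent-term ratio: r(k) = (3/2) * 1 / [(k+1)] - rational; roots negated = parameters, x = (3/2), C = -5/3.


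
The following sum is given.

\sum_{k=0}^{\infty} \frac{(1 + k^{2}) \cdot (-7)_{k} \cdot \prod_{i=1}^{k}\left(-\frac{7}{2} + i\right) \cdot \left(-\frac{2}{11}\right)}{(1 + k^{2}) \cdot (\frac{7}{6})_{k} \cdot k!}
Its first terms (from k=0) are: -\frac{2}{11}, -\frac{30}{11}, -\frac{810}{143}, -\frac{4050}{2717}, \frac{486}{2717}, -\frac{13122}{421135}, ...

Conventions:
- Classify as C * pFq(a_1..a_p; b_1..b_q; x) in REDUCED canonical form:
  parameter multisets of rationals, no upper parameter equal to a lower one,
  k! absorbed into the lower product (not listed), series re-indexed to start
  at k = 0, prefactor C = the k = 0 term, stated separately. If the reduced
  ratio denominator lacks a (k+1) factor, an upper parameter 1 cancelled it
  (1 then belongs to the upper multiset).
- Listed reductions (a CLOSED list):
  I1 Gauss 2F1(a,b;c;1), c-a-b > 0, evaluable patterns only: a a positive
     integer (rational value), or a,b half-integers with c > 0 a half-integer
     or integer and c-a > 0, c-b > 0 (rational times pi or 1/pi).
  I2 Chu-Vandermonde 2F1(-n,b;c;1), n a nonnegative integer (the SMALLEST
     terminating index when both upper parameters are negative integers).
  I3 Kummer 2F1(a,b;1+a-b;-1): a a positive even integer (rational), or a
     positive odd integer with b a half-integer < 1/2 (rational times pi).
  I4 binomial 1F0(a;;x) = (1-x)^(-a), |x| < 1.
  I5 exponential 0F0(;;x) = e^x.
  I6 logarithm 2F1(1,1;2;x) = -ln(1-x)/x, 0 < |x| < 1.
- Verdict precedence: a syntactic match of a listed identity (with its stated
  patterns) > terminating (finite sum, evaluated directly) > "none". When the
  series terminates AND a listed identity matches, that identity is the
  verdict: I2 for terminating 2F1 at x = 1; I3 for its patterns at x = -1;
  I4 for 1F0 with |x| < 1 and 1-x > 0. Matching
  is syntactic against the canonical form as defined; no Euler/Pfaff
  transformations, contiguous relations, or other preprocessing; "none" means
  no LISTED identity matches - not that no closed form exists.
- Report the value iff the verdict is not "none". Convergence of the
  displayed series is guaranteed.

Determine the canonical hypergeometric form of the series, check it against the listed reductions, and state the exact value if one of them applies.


This is -\frac{2}{11} * 2F1(-7, -\frac{5}{2}; \frac{7}{6}; 1) in reduced canonical form. Verdict (x = 1): Chu-Vandermonde (I2) applies (terminating 2F1 at x = 1 with n = 7, b = -5/2, c = \frac{7}{6}). Hence: -\frac{46444544}{4685495}.

Key step: with t_0 = -\frac{2}{11}, the running product (C = -2/11) telescopes to a rising factorial.
Ratio: r(k) = 1 * (k-7) (k-\frac{5}{2}) / [(k+\frac{7}{6}) (k+1)] ; factor over Q: parameters, x = 1, and C = -\frac{2}{11}.


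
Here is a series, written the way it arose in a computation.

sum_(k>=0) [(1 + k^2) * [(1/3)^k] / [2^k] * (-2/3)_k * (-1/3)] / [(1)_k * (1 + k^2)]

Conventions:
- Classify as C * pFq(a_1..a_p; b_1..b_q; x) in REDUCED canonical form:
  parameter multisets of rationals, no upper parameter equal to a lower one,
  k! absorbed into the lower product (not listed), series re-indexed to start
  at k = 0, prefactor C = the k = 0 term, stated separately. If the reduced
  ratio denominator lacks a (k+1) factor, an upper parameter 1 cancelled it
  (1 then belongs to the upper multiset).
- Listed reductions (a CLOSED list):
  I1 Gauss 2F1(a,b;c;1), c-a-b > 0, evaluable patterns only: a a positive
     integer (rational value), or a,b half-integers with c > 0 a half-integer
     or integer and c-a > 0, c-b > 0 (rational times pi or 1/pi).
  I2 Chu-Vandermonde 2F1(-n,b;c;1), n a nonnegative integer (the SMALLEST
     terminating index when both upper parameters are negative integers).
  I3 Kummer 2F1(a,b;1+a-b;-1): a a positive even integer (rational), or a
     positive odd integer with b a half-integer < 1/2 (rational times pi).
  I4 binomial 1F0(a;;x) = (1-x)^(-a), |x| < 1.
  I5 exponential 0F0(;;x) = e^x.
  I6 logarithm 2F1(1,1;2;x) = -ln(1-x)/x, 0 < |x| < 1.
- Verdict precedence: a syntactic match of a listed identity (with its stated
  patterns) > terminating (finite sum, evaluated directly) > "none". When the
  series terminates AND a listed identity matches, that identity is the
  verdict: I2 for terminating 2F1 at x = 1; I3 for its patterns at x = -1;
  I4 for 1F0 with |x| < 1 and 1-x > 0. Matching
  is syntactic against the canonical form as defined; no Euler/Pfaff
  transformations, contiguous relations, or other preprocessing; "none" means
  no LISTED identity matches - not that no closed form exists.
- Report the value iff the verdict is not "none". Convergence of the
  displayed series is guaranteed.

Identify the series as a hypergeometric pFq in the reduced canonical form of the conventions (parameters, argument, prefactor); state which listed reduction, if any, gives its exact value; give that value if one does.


Classification (C = -1/3): 1F0 with upper {-2/3}, lower {-}, argument x = 1/6. Verdict: the I4 binomial reduction fires (the 1F0 binomial series: exponent 2/3, x = 1/6). Exact value: (-1/3) * (5/6)^(2/3).

First insight: t_0 = -1/3 here, and the two k-th powers (prefactor -1/3) combine into one argument.
Step ratio: r(k) = (1/6) * (k-2/3) / [(k+1)] ; factor over Q: parameters, x = (1/6), and C = -1/3.


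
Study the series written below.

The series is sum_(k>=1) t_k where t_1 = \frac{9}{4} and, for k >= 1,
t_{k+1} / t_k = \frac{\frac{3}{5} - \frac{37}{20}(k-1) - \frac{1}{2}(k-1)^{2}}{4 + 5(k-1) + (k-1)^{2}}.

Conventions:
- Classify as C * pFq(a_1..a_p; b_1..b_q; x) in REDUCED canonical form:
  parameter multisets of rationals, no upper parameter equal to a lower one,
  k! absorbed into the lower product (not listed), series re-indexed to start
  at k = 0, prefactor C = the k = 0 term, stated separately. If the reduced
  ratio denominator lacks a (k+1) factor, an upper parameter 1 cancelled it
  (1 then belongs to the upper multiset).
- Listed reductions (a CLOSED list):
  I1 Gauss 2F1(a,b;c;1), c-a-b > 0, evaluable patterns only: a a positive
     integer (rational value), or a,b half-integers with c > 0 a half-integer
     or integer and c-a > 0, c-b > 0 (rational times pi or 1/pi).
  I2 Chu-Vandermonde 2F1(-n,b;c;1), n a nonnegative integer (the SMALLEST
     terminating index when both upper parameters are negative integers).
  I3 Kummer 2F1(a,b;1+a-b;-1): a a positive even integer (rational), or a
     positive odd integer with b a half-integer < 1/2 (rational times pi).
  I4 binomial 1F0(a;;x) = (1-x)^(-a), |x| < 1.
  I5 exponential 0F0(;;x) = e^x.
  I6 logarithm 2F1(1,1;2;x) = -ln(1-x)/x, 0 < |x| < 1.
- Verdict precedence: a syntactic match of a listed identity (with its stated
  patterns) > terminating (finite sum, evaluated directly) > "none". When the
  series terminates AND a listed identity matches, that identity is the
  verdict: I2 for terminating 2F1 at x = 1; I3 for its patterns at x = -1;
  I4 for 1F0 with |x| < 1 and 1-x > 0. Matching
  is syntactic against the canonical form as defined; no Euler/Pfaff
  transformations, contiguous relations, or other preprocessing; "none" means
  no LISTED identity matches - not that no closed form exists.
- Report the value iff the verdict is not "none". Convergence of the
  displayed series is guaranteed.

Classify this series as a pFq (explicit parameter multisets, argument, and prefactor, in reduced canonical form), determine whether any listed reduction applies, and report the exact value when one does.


Reduced: x = -\frac{1}{2}, 1F0, upper = {-\frac{3}{10}}, lower = {-}, C = \frac{9}{4}. Verdict at x = -\frac{1}{2}: the binomial series (I4) matches (the 1F0 binomial series: exponent 3/10, x = -\frac{1}{2}). Hence: \frac{9}{4} \cdot \left(\frac{3}{2}\right)^{\frac{3}{10}}.

Key observation: x = -\frac{1}{2} and factor the ratio over Q (C = 9/4, x = -1/2): negated roots = parameters.
Term ratio: r(k) = -\frac{1}{2} * (k-\frac{3}{10}) / [(k+1)] ; factor over Q: parameters, x = -\frac{1}{2}, and C = \frac{9}{4}.


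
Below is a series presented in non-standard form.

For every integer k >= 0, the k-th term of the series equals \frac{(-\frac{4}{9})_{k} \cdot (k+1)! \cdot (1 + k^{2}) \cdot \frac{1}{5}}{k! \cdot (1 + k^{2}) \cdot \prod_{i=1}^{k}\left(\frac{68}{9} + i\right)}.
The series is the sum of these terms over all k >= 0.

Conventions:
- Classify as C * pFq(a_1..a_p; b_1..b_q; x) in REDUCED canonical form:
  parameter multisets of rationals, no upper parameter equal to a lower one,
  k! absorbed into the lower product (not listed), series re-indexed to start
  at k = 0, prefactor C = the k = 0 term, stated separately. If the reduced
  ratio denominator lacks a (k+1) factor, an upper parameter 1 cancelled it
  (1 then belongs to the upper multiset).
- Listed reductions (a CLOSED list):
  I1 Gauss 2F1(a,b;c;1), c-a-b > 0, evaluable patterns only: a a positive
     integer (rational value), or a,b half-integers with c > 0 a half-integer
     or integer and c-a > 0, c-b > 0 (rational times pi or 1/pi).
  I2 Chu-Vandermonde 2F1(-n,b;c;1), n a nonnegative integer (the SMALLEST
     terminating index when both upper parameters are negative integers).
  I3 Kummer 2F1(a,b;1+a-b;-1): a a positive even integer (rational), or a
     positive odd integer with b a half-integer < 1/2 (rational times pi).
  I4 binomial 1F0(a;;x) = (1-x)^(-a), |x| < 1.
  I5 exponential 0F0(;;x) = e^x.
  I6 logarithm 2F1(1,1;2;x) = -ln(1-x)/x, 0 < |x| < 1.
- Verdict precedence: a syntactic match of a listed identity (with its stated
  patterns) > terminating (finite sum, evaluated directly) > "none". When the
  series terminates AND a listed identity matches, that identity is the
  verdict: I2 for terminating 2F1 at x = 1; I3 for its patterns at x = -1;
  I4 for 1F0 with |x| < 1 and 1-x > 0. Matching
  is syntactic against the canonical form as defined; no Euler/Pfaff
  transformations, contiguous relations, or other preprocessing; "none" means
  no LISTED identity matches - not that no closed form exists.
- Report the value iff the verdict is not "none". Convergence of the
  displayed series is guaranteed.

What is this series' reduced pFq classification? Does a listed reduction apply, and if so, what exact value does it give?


With C = \frac{1}{5}: the canonical form is 2F1(-\frac{4}{9}, 2; \frac{77}{9}; 1). Verdict (x = 1): Gauss's theorem (I1) applies (x = 1: the Gamma ratio telescopes since c-a-b = 7 > 0 and a = 2 in Z>0). Its exact value is \frac{1003}{5670}.

Key step: t_0 being \frac{1}{5}, k^2 + 1 divides numerator and denominator alike; C = 1/5, x = 1 after cancelling.
Term ratio: r(k) = 1 * (k-\frac{4}{9}) (k+2) / [(k+\frac{77}{9}) (k+1)] - rational in k, leading ratio 1; with t_0 = \frac{1}{5}, classification follows.
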